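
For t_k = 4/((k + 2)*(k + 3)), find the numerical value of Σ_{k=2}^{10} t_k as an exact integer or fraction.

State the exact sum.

Σ = 9/13

Step 1: r(k) = (k + 2)/(k + 4).
Factor: A=k + 2; B=k + 4; C=1.
Set up (k + 2)·f(k+1) − (k + 3)·f(k) − (1) = 0.
Bound: deg f ≤ 1.
A polynomial solution: f(k) = k/2.
Get s_k = R·t_k = 2*k/(k + 2) with R(k) = B(k−1)f(k)/C(k) = k*(k + 3)/2.
Verify: 4/(k**2 + 5*k + 6) matches t_k.
Telescoping: Σ = s_(11) − s_(2) = 22/13 − (1) = 9/13.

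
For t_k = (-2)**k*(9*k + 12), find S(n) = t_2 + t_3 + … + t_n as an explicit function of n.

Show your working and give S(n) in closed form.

t_(k+1)/t_k = 2*(-3*k - 7)/(3*k + 4).
Gosper form: A/B · C(k+1)/C(k) with A=-2, B=1, C=k + 4/3.
Solve (-2)·f(k+1) − (1)·f(k) = k + 4/3.
From deg A=0, deg B=0, deg C=1: d=1.
A polynomial solution: f(k) = -(3*k + 2)/9.
Then R = B(k−1)f/C = -(3*k + 2)/(3*(3*k + 4)), so s_k = R(k)·t_k = (-2)**k*(-3*k - 2).
Verify: (-2)**k*(9*k + 12) matches t_k.
Evaluate: s_(n+1) = 2*(-2)**n*(3*n + 5); subtract s_(2) = -32 ⇒ S(n) = 6*(-2)**n*n + 10*(-2)**n + 32.

S(n) = 6*(-2)**n*n + 10*(-2)**n + 32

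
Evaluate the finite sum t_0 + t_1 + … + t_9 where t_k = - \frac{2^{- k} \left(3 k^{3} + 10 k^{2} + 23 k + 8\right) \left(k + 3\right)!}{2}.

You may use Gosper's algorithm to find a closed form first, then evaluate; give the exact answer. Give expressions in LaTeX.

t_(k+1)/t_k = (3*k**4 + 31*k**3 + 128*k**2 + 252*k + 176)/(2*(3*k**3 + 10*k**2 + 23*k + 8)).
So A=k/2 + 2 and B=1, with C=k**3 + 10*k**2/3 + 23*k/3 + 8/3.
Solve (k/2 + 2)·f(k+1) − (1)·f(k) = k**3 + 10*k**2/3 + 23*k/3 + 8/3.
d = 2 from the (1,0,3) case.
A polynomial solution: f(k) = 2*(3*k**2 - 2*k + 2)/3.
Get s_k = R·t_k = -(3*k**2 - 2*k + 2)*factorial(k + 3)/2**k with R(k) = B(k−1)f(k)/C(k) = 2*(3*k**2 - 2*k + 2)/(3*k**3 + 10*k**2 + 23*k + 8).
Check: Δs_k = -(3*k**3 + 10*k**2 + 23*k + 8)*factorial(k + 3)/(2*2**k). ✓
Evaluate s at k=10 and k=0: -1714863150 and -12; difference -1714863138.

Σ = -1714863138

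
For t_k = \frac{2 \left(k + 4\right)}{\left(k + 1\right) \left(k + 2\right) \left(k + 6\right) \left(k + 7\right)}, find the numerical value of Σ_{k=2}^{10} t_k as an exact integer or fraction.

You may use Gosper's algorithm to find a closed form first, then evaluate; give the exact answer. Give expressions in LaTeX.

The ratio is (k + 1)*(k + 5)*(k + 6)/((k + 3)*(k + 4)*(k + 8)).
Take A(k)=k + 1, B(k)=k + 8, C(k)=k**4 + 16*k**3 + 95*k**2 + 248*k + 240.
Solve (k + 1)·f(k+1) − (k + 7)·f(k) = k**4 + 16*k**3 + 95*k**2 + 248*k + 240.
deg f ≤ 6 (via 1,1,4).
Coefficient equations give f(k) = k*(k + 2)*(k + 3)*(k + 4)*(k + 5)*(k + 7)/12.
Certificate R = B(k−1)f/C = k*(k + 2)*(k + 7)**2/(12*(k + 4)) gives s_k = k*(k + 7)/(6*(k**2 + 7*k + 6)).
Verify: 2*(k + 4)/(k**4 + 16*k**3 + 83*k**2 + 152*k + 84) matches t_k.
Evaluate s at k=11 and k=2: 11/68 and 1/8; difference 5/136.

Σ = 5/136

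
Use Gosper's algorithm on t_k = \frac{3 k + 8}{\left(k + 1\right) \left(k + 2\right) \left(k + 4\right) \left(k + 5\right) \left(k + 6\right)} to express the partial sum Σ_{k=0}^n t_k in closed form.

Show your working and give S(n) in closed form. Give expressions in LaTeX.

S(n) = \frac{n^{3} + 13 n^{2} + 52 n + 40}{20 \left(n^{3} + 13 n^{2} + 52 n + 60\right)}

Compute t_(k+1)/t_k: get (k + 1)*(k + 4)*(3*k + 11)/((k + 3)*(k + 7)*(3*k + 8)).
Normal form (A,B,C) = (k + 1, k + 7, k**2 + 17*k/3 + 8).
Solve (k + 1)·f(k+1) − (k + 6)·f(k) = k**2 + 17*k/3 + 8.
Degrees (1,1,2) ⇒ d ≤ 5.
A polynomial solution: f(k) = k*(k + 2)*(k + 3)*(k**2 + 10*k + 29)/60.
R(k) = B(k−1)·f(k)/C(k) = k*(k + 2)*(k + 6)*(k**2 + 10*k + 29)/(20*(3*k + 8)); s_k = R·t_k = k*(k**2 + 10*k + 29)/(20*(k**3 + 10*k**2 + 29*k + 20)).
Δs = (3*k + 8)/(k**5 + 18*k**4 + 121*k**3 + 372*k**2 + 508*k + 240), as required.
s_(n+1) = (n**3 + 13*n**2 + 52*n + 40)/(20*(n**3 + 13*n**2 + 52*n + 60)) and s_(0) = 0, so S(n) = (n**3 + 13*n**2 + 52*n + 40)/(20*(n**3 + 13*n**2 + 52*n + 60)).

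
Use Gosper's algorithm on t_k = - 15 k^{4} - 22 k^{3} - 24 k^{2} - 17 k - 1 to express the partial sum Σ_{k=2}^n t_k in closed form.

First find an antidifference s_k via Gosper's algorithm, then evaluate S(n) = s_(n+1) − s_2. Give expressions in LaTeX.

Compute t_(k+1)/t_k: get (15*k**4 + 82*k**3 + 180*k**2 + 191*k + 79)/(15*k**4 + 22*k**3 + 24*k**2 + 17*k + 1).
Gosper form: A/B · C(k+1)/C(k) with A=1, B=1, C=k**4 + 22*k**3/15 + 8*k**2/5 + 17*k/15 + 1/15.
f must satisfy (1)·f(k+1) − (1)·f(k) = k**4 + 22*k**3/15 + 8*k**2/5 + 17*k/15 + 1/15.
d = 5 from the (0,0,4) case.
Match coefficients ⇒ f(k) = k*(3*k**4 - 2*k**3 + 2*k**2 + 2*k - 4)/15.
So s_k = (B(k−1)f/C)·t_k = (k*(3*k**4 - 2*k**3 + 2*k**2 + 2*k - 4)/(15*k**4 + 22*k**3 + 24*k**2 + 17*k + 1))·t_k = k*(-3*k**4 + 2*k**3 - 2*k**2 - 2*k + 4).
s_(k+1) − s_k = -15*k**4 - 22*k**3 - 24*k**2 - 17*k - 1 = t_k.
Σ_(k=2)^n t_k = s_(n+1) − s_(2) = (-3*n**5 - 13*n**4 - 24*n**3 - 26*n**2 - 13*n - 1) − (-80), i.e. -3*n**5 - 13*n**4 - 24*n**3 - 26*n**2 - 13*n + 79.

S(n) = - 3 n^{5} - 13 n^{4} - 24 n^{3} - 26 n^{2} - 13 n + 79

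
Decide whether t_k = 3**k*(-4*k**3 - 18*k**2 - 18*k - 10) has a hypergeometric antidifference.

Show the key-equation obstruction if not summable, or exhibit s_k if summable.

Step 1: r(k) = 3*(2*k**3 + 15*k**2 + 33*k + 25)/(2*k**3 + 9*k**2 + 9*k + 5).
A = 3, B = 1, C = k**3 + 9*k**2/2 + 9*k/2 + 5/2.
Solve (3)·f(k+1) − (1)·f(k) = k**3 + 9*k**2/2 + 9*k/2 + 5/2.
Degrees (0,0,3) ⇒ d ≤ 3.
A polynomial solution: f(k) = (k + 1)*(k**2 - k + 1)/2.
Then R = B(k−1)f/C = (k + 1)*(k**2 - k + 1)/(2*k**3 + 9*k**2 + 9*k + 5), so s_k = R(k)·t_k = -2*3**k*(k**3 + 1).
Δs = 2*3**k*(k**3 - 3*(k + 1)**3 - 2), as required.

Yes. s_k = -2*3**k*(k**3 + 1).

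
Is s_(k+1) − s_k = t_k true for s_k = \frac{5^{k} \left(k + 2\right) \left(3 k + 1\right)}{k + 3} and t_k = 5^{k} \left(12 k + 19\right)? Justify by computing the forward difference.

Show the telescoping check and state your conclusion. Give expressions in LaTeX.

s_(k+1) = 5**(k + 1)*(k + 3)*(3*k + 4)/(k + 4)
s_(k+1) − s_k = 5**k*(12*k**3 + 91*k**2 + 225*k + 172)/(k**2 + 7*k + 12)
(s_(k+1) − s_k) − t_k = 5**k*(-12*k**2 - 52*k - 56)/(k**2 + 7*k + 12)

Invalid: residual \frac{5^{k} \left(- 12 k^{2} - 52 k - 56\right)}{k^{2} + 7 k + 12} ≠ 0.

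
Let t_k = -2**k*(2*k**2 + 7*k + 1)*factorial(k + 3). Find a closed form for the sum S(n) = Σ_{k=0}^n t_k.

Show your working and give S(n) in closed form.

S(n) = -2*2**n*n*factorial(n + 4) - 6

Step 1: r(k) = 2*(2*k**3 + 19*k**2 + 54*k + 40)/(2*k**2 + 7*k + 1).
Gosper form: A/B · C(k+1)/C(k) with A=2*k + 8, B=1, C=k**2 + 7*k/2 + 1/2.
Need (2*k + 8)·f(k+1) − (1)·f(k) = k**2 + 7*k/2 + 1/2.
deg f ≤ 1 (via 1,0,2).
Coefficient equations give f(k) = (k - 1)/2.
R(k) = B(k−1)·f(k)/C(k) = (k - 1)/(2*k**2 + 7*k + 1); s_k = R·t_k = -2**k*(k - 1)*factorial(k + 3).
Δs = -2**k*(2*k**2 + 7*k + 1)*factorial(k + 3), as required.
Evaluate: s_(n+1) = -2**(n + 1)*n*factorial(n + 4); subtract s_(0) = 6 ⇒ S(n) = -2*2**n*n*factorial(n + 4) - 6.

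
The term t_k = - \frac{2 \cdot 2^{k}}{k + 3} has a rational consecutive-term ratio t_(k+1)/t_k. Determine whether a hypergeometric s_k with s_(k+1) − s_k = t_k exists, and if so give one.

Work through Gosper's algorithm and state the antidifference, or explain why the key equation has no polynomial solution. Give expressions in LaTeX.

not Gosper-summable; s_k does not exist

Ratio r(k) = 2*(k + 3)/(k + 4).
A = 2*k + 6, B = k + 4, C = 1.
Set up (2*k + 6)·f(k+1) − (k + 3)·f(k) − (1) = 0.
Bound: deg f ≤ -1.
deg f ≤ -1 is impossible — no certificate.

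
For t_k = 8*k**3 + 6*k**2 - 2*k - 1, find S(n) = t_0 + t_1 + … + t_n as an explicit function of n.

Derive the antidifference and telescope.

S(n) = 2*n**4 + 6*n**3 + 4*n**2 - n - 1

r(k) = (8*k**3 + 30*k**2 + 34*k + 11)/(8*k**3 + 6*k**2 - 2*k - 1) after simplifying.
A = 1, B = 1, C = k**3 + 3*k**2/4 - k/4 - 1/8.
Key eq: (1)·f(k+1) = (1)·f(k) + (k**3 + 3*k**2/4 - k/4 - 1/8).
Bound: deg f ≤ 4.
Solving with deg f ≤ 4: f(k) = k*(2*k**3 - 2*k**2 - 2*k + 1)/8.
So s_k = (B(k−1)f/C)·t_k = (k*(2*k**3 - 2*k**2 - 2*k + 1)/(8*k**3 + 6*k**2 - 2*k - 1))·t_k = k*(2*k**3 - 2*k**2 - 2*k + 1).
Verify: 8*k**3 + 6*k**2 - 2*k - 1 matches t_k.
Telescope: S(n) = s_(n+1) − s_(0) = 2*n**4 + 6*n**3 + 4*n**2 - n - 1 − (0) = 2*n**4 + 6*n**3 + 4*n**2 - n - 1.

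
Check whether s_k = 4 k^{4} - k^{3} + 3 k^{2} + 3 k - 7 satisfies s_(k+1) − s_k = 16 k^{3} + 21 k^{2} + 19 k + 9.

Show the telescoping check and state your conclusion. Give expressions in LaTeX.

s_(k+1) = 4*k**4 + 15*k**3 + 24*k**2 + 22*k + 2
s_(k+1) − s_k = 16*k**3 + 21*k**2 + 19*k + 9
(s_(k+1) − s_k) − t_k = 0

Valid: the claim telescopes to t_k.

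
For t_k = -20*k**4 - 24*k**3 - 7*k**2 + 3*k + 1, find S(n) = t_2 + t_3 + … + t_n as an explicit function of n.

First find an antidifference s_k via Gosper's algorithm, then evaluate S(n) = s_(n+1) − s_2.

Compute t_(k+1)/t_k: get (20*k**4 + 104*k**3 + 199*k**2 + 163*k + 47)/(20*k**4 + 24*k**3 + 7*k**2 - 3*k - 1).
Gosper form: A/B · C(k+1)/C(k) with A=1, B=1, C=k**4 + 6*k**3/5 + 7*k**2/20 - 3*k/20 - 1/20.
Solve (1)·f(k+1) − (1)·f(k) = k**4 + 6*k**3/5 + 7*k**2/20 - 3*k/20 - 1/20.
Degrees (0,0,4) ⇒ d ≤ 5.
Coefficient equations give f(k) = k*(4*k**4 - 4*k**3 - 3*k**2 + k + 1)/20.
Then R = B(k−1)f/C = k*(4*k**4 - 4*k**3 - 3*k**2 + k + 1)/(20*k**4 + 24*k**3 + 7*k**2 - 3*k - 1), so s_k = R(k)·t_k = k*(-4*k**4 + 4*k**3 + 3*k**2 - k - 1).
s_(k+1) − s_k = -20*k**4 - 24*k**3 - 7*k**2 + 3*k + 1 = t_k.
Telescope: S(n) = s_(n+1) − s_(2) = -4*n**5 - 16*n**4 - 21*n**3 - 8*n**2 + 2*n + 1 − (-46) = -4*n**5 - 16*n**4 - 21*n**3 - 8*n**2 + 2*n + 47.

S(n) = -4*n**5 - 16*n**4 - 21*n**3 - 8*n**2 + 2*n + 47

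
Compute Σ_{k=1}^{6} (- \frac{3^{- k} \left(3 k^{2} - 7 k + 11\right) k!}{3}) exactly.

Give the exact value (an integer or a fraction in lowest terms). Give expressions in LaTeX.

Step 1: r(k) = (k + 1)*(-7*k + 3*(k + 1)**2 + 4)/(3*(3*k**2 - 7*k + 11)).
Gosper form: A/B · C(k+1)/C(k) with A=k/3 + 1/3, B=1, C=k**2 - 7*k/3 + 11/3.
Need (k/3 + 1/3)·f(k+1) − (1)·f(k) = k**2 - 7*k/3 + 11/3.
d = 1 from the (1,0,2) case.
Coefficient equations give f(k) = 3*k - 4.
Certificate R = B(k−1)f/C = 3*(3*k - 4)/(3*k**2 - 7*k + 11) gives s_k = -(3*k - 4)*factorial(k)/3**k.
Verify: -(3*k**2 - 7*k + 11)*factorial(k)/(3*3**k) matches t_k.
Sum = s_(7) − s_(1); s_(7) = -9520/243, s_(1) = 1/3 ⇒ -9601/243.

Σ = -9601/243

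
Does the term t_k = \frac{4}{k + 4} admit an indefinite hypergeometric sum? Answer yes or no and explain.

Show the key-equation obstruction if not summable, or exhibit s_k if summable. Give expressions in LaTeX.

r(k) = (k + 4)/(k + 5) after simplifying.
So A=k + 4 and B=k + 5, with C=1.
Need (k + 4)·f(k+1) − (k + 4)·f(k) = 1.
Bound: deg f ≤ 0.
f = c0 ⇒ A·f(k+1) − B(k−1)·f(k) − C = -1. The system {-1 = 0} is inconsistent; no antidifference.

No — t_k has no hypergeometric antidifference.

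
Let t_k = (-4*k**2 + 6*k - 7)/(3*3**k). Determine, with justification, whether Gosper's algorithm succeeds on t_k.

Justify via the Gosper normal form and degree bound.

Yes. s_k = (2*k**2 - k + 4)/3**k.

t_(k+1)/t_k = (4*k**2 + 2*k + 5)/(3*(4*k**2 - 6*k + 7)).
Factor: A=1/3; B=1; C=k**2 - 3*k/2 + 7/4.
Need (1/3)·f(k+1) − (1)·f(k) = k**2 - 3*k/2 + 7/4.
deg f ≤ 2 (via 0,0,2).
A polynomial solution: f(k) = -3*(2*k**2 - k + 4)/4.
So s_k = (B(k−1)f/C)·t_k = (-3*(2*k**2 - k + 4)/(4*k**2 - 6*k + 7))·t_k = (2*k**2 - k + 4)/3**k.
Δs = (-4*k**2 + 6*k - 7)/(3*3**k), as required.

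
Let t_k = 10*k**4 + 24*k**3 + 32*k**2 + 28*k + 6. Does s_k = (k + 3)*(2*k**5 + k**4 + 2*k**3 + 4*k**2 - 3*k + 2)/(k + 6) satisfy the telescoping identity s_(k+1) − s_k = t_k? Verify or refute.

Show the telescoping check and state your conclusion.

Invalid: residual 3*(-8*k**5 - 83*k**4 - 174*k**3 - 216*k**2 - 177*k - 34)/(k**2 + 13*k + 42) ≠ 0.

s_(k+1) = (2*k**6 + 19*k**5 + 70*k**4 + 140*k**3 + 169*k**2 + 108*k + 32)/(k + 7)
s_(k+1) − s_k = (10*k**6 + 130*k**5 + 515*k**4 + 930*k**3 + 1066*k**2 + 723*k + 150)/(k**2 + 13*k + 42)
(s_(k+1) − s_k) − t_k = 3*(-8*k**5 - 83*k**4 - 174*k**3 - 216*k**2 - 177*k - 34)/(k**2 + 13*k + 42)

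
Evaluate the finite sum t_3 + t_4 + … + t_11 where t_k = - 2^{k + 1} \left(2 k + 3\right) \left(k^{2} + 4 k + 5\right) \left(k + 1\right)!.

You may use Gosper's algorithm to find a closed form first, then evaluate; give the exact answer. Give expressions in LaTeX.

Σ = -8620986492512256

Ratio r(k) = 2*(k + 2)*(2*k + 5)*(4*k + (k + 1)**2 + 9)/((2*k + 3)*(k**2 + 4*k + 5)).
Take A(k)=2*k + 4, B(k)=1, C(k)=k**3 + 11*k**2/2 + 11*k + 15/2.
Need (2*k + 4)·f(k+1) − (1)·f(k) = k**3 + 11*k**2/2 + 11*k + 15/2.
d = 2 from the (1,0,3) case.
Coefficient equations give f(k) = (k + 1)**2/2.
R(k) = B(k−1)·f(k)/C(k) = (k + 1)**2/((2*k + 3)*(k**2 + 4*k + 5)); s_k = R·t_k = -2**(k + 1)*(k + 1)**2*factorial(k + 1).
Check: Δs_k = -2**(k + 1)*(2*k + 3)*(k**2 + 4*k + 5)*factorial(k + 1). ✓
Sum = s_(12) − s_(3); s_(12) = -8620986492518400, s_(3) = -6144 ⇒ -8620986492512256.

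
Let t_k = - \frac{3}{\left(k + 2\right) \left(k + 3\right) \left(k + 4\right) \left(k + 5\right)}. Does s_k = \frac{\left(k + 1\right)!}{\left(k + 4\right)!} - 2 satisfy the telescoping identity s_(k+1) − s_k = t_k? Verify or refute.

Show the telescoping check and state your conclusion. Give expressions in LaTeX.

valid; difference matches t_k

s_(k+1) = factorial(k + 2)/factorial(k + 5) - 2
s_(k+1) − s_k = -3/((k + 2)*(k + 3)*(k + 4)*(k + 5))
(s_(k+1) − s_k) − t_k = 0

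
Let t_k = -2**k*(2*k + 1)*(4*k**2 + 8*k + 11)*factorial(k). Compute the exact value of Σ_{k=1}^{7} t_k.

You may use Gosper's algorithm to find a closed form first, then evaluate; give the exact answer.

Compute t_(k+1)/t_k: get 2*(8*k**4 + 52*k**3 + 138*k**2 + 163*k + 69)/(8*k**3 + 20*k**2 + 30*k + 11).
Normal form (A,B,C) = (2*k + 2, 1, k**3 + 5*k**2/2 + 15*k/4 + 11/8).
Solve (2*k + 2)·f(k+1) − (1)·f(k) = k**3 + 5*k**2/2 + 15*k/4 + 11/8.
From deg A=1, deg B=0, deg C=3: d=2.
Solving with deg f ≤ 2: f(k) = (4*k**2 + 3)/8.
R(k) = B(k−1)·f(k)/C(k) = (4*k**2 + 3)/((2*k + 1)*(4*k**2 + 8*k + 11)); s_k = R·t_k = -2**k*(4*k**2 + 3)*factorial(k).
Check: Δs_k = -2**k*(2*k + 1)*(4*k**2 + 8*k + 11)*factorial(k). ✓
Telescoping: Σ = s_(8) − s_(1) = -2673377280 − (-14) = -2673377266.

Σ = -2673377266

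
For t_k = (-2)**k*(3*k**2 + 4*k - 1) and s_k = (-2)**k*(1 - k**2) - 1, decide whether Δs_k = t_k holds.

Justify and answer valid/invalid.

Valid — Δs_k = t_k.

s_(k+1) = (-2)**(k + 1)*(1 - (k + 1)**2) - 1
s_(k+1) − s_k = (-2)**k*(3*k**2 + 4*k - 1)
(s_(k+1) − s_k) − t_k = 0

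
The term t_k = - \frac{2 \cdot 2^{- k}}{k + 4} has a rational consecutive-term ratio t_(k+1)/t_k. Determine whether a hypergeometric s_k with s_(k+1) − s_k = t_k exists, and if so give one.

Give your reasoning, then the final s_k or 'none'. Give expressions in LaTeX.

Ratio r(k) = (k + 4)/(2*(k + 5)).
Normal form (A,B,C) = (k/2 + 2, k + 5, 1).
Set up (k/2 + 2)·f(k+1) − (k + 4)·f(k) − (1) = 0.
Bound: deg f ≤ -1.
d = -1 < 0 ⇒ no nonzero polynomial f; not summable.

none (Gosper's algorithm certifies no s_k)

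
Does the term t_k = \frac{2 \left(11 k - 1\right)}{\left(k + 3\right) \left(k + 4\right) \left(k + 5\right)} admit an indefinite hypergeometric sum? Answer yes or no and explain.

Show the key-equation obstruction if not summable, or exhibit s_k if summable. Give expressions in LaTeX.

Yes. s_k = \frac{2 k \left(4 k - 5\right)}{3 \left(k + 3\right) \left(k + 4\right)}.

The ratio is (k + 3)*(11*k + 10)/((k + 6)*(11*k - 1)).
Factor: A=k + 3; B=k + 6; C=k - 1/11.
Need (k + 3)·f(k+1) − (k + 5)·f(k) = k - 1/11.
Degrees (1,1,1) ⇒ d ≤ 2.
Solving with deg f ≤ 2: f(k) = k*(4*k - 5)/33.
So s_k = (B(k−1)f/C)·t_k = (k*(k + 5)*(4*k - 5)/(3*(11*k - 1)))·t_k = 2*k*(4*k - 5)/(3*(k + 3)*(k + 4)).
Verify: 2*(11*k - 1)/(k**3 + 12*k**2 + 47*k + 60) matches t_k.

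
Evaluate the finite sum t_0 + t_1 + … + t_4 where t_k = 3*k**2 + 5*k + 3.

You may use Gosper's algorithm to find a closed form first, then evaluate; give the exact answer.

Σ = 155

t_(k+1)/t_k = (3*k**2 + 11*k + 11)/(3*k**2 + 5*k + 3).
Gosper form: A/B · C(k+1)/C(k) with A=1, B=1, C=k**2 + 5*k/3 + 1.
f must satisfy (1)·f(k+1) − (1)·f(k) = k**2 + 5*k/3 + 1.
Bound: deg f ≤ 3.
Match coefficients ⇒ f(k) = k*(k**2 + k + 1)/3.
Certificate R = B(k−1)f/C = k*(k**2 + k + 1)/(3*k**2 + 5*k + 3) gives s_k = k*(k**2 + k + 1).
Verify: 3*k**2 + 5*k + 3 matches t_k.
Σ_(k=0)^(4) t_k = s_(5) − s_(0) = 155 − (0) = 155.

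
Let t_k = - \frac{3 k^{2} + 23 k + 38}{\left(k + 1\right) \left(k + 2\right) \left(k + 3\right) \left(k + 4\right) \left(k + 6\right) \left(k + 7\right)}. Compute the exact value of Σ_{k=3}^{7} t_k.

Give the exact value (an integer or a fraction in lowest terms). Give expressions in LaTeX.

Ratio r(k) = (k + 1)*(k + 6)*(23*k + 3*(k + 1)**2 + 61)/((k + 5)*(k + 8)*(3*k**2 + 23*k + 38)).
A = k + 1, B = k + 8, C = k**3 + 38*k**2/3 + 51*k + 190/3.
f must satisfy (k + 1)·f(k+1) − (k + 7)·f(k) = k**3 + 38*k**2/3 + 51*k + 190/3.
Bound: deg f ≤ 6.
Match coefficients ⇒ f(k) = k*(k + 2)*(k + 4)*(k + 5)*(k**2 + 10*k + 27)/54.
Get s_k = R·t_k = k*(-k**2 - 10*k - 27)/(18*(k**3 + 10*k**2 + 27*k + 18)) with R(k) = B(k−1)f(k)/C(k) = k*(k + 2)*(k + 4)*(k + 7)*(k**2 + 10*k + 27)/(18*(3*k**2 + 23*k + 38)).
s_(k+1) − s_k = (-3*k**2 - 23*k - 38)/(k**6 + 23*k**5 + 207*k**4 + 925*k**3 + 2144*k**2 + 2412*k + 1008) = t_k.
Sum = s_(8) − s_(3); s_(8) = -38/693, s_(3) = -11/216 ⇒ -65/16632.

Σ = -65/16632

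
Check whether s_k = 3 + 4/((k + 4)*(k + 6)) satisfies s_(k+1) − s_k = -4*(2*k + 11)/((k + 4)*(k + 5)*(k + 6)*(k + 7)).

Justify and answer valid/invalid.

s_(k+1) = 3 + 4/((k + 5)*(k + 7))
s_(k+1) − s_k = 4*(-2*k - 11)/(k**4 + 22*k**3 + 179*k**2 + 638*k + 840)
(s_(k+1) − s_k) − t_k = 0

Valid — Δs_k = t_k.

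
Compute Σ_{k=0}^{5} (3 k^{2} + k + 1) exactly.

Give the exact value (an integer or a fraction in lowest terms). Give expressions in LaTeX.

Σ = 186

t_(k+1)/t_k = (k + 3*(k + 1)**2 + 2)/(3*k**2 + k + 1).
So A=1 and B=1, with C=k**2 + k/3 + 1/3.
Set up (1)·f(k+1) − (1)·f(k) − (k**2 + k/3 + 1/3) = 0.
Degrees (0,0,2) ⇒ d ≤ 3.
A polynomial solution: f(k) = k*(k**2 - k + 1)/3.
So s_k = (B(k−1)f/C)·t_k = (k*(k**2 - k + 1)/(3*k**2 + k + 1))·t_k = k*(k**2 - k + 1).
s_(k+1) − s_k = 3*k**2 + k + 1 = t_k.
Σ_(k=0)^(5) t_k = s_(6) − s_(0) = 186 − (0) = 186.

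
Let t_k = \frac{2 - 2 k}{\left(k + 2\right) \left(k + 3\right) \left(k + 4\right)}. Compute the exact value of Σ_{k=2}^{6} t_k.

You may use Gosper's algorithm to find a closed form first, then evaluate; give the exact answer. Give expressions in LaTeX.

Σ = -1/12

Compute t_(k+1)/t_k: get k*(k + 2)/((k - 1)*(k + 5)).
Factor: A=k + 2; B=k + 5; C=k - 1.
Key eq: (k + 2)·f(k+1) = (k + 4)·f(k) + (k - 1).
d = 2 from the (1,1,1) case.
A polynomial solution: f(k) = k*(k - 7)/12.
So s_k = (B(k−1)f/C)·t_k = (k*(k - 7)*(k + 4)/(12*(k - 1)))·t_k = -k*(k - 7)/(6*(k + 2)*(k + 3)).
Δs = 2*(1 - k)/(k**3 + 9*k**2 + 26*k + 24), as required.
Telescoping: Σ = s_(7) − s_(2) = 0 − (1/12) = -1/12.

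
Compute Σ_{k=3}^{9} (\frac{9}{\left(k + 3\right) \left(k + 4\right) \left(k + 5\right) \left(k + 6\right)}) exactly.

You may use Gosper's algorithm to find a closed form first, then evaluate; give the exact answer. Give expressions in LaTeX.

Compute t_(k+1)/t_k: get (k + 3)/(k + 7).
A = k + 3, B = k + 7, C = 1.
Need (k + 3)·f(k+1) − (k + 6)·f(k) = 1.
d = 3 from the (1,1,0) case.
Solve for f: f(k) = k*(k**2 + 12*k + 47)/180 (degree 3 ≤ 3).
Then R = B(k−1)f/C = k*(k + 6)*(k**2 + 12*k + 47)/180, so s_k = R(k)·t_k = k*(k**2 + 12*k + 47)/(20*(k + 3)*(k + 4)*(k + 5)).
Check: Δs_k = 9/(k**4 + 18*k**3 + 119*k**2 + 342*k + 360). ✓
Σ_(k=3)^(9) t_k = s_(10) − s_(3) = 89/1820 − (23/560) = 57/7280.

Σ = 57/7280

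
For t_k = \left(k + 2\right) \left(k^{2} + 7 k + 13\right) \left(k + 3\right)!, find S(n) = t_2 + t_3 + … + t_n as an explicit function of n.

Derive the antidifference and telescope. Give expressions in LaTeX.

t_(k+1)/t_k = (k + 3)*(k + 4)*(7*k + (k + 1)**2 + 20)/((k + 2)*(k**2 + 7*k + 13)).
A = k + 4, B = 1, C = k**3 + 9*k**2 + 27*k + 26.
Set up (k + 4)·f(k+1) − (1)·f(k) − (k**3 + 9*k**2 + 27*k + 26) = 0.
d = 2 from the (1,0,3) case.
Solve for f: f(k) = k**2 + 4*k + 2 (degree 2 ≤ 2).
Certificate R = B(k−1)f/C = (k**2 + 4*k + 2)/((k + 2)*(k**2 + 7*k + 13)) gives s_k = (k**2 + 4*k + 2)*factorial(k + 3).
s_(k+1) − s_k = (k + 2)*(k**2 + 7*k + 13)*factorial(k + 3) = t_k.
Σ_(k=2)^n t_k = s_(n+1) − s_(2) = ((n**2 + 6*n + 7)*factorial(n + 4)) − (1680), i.e. n**2*factorial(n + 4) + 6*n*factorial(n + 4) + 7*factorial(n + 4) - 1680.

S(n) = n^{2} \left(n + 4\right)! + 6 n \left(n + 4\right)! + 7 \left(n + 4\right)! - 1680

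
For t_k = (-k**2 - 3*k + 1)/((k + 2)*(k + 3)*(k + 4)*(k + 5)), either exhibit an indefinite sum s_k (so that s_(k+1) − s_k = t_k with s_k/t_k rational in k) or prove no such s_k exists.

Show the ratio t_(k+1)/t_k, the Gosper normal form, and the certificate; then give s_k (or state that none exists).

s_k = k*(2 - k)/(8*(k**2 + 6*k + 8))

Compute t_(k+1)/t_k: get (k + 2)*(3*k + (k + 1)**2 + 2)/((k + 6)*(k**2 + 3*k - 1)).
Gosper form: A/B · C(k+1)/C(k) with A=k + 2, B=k + 6, C=k**2 + 3*k - 1.
Set up (k + 2)·f(k+1) − (k + 5)·f(k) − (k**2 + 3*k - 1) = 0.
From deg A=1, deg B=1, deg C=2: d=3.
Coefficient equations give f(k) = k*(k - 2)*(k + 3)/8.
R(k) = B(k−1)·f(k)/C(k) = k*(k - 2)*(k + 3)*(k + 5)/(8*(k**2 + 3*k - 1)); s_k = R·t_k = k*(2 - k)/(8*(k**2 + 6*k + 8)).
Δs = (-k**2 - 3*k + 1)/(k**4 + 14*k**3 + 71*k**2 + 154*k + 120), as required.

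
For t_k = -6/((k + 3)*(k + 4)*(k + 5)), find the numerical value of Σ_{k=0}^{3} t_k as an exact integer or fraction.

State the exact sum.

Ratio r(k) = (k + 3)/(k + 6).
Factor: A=k + 3; B=k + 6; C=1.
Key eq: (k + 3)·f(k+1) = (k + 5)·f(k) + (1).
Degrees (1,1,0) ⇒ d ≤ 2.
Match coefficients ⇒ f(k) = k*(k + 7)/24.
So s_k = (B(k−1)f/C)·t_k = (k*(k + 5)*(k + 7)/24)·t_k = k*(-k - 7)/(4*(k + 3)*(k + 4)).
s_(k+1) − s_k = -6/(k**3 + 12*k**2 + 47*k + 60) = t_k.
Sum = s_(4) − s_(0); s_(4) = -11/56, s_(0) = 0 ⇒ -11/56.

Σ = -11/56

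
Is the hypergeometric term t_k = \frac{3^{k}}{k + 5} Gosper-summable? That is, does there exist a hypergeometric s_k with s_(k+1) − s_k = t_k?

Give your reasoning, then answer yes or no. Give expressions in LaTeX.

Ratio r(k) = 3*(k + 5)/(k + 6).
Normal form (A,B,C) = (3*k + 15, k + 6, 1).
Solve (3*k + 15)·f(k+1) − (k + 5)·f(k) = 1.
Degrees (1,1,0) ⇒ d ≤ -1.
Bound -1 < 0, so the key equation has no polynomial solution.

No; the degree bound rules out any f.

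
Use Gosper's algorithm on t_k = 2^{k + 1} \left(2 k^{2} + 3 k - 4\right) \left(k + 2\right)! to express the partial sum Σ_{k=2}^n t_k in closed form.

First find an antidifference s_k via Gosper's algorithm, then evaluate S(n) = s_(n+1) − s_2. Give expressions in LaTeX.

S(n) = 2^{n + 2} \left(n - 1\right) \left(n + 3\right)!

Compute t_(k+1)/t_k: get 2*(2*k**3 + 13*k**2 + 22*k + 3)/(2*k**2 + 3*k - 4).
Take A(k)=2*k + 6, B(k)=1, C(k)=k**2 + 3*k/2 - 2.
Solve (2*k + 6)·f(k+1) − (1)·f(k) = k**2 + 3*k/2 - 2.
d = 1 from the (1,0,2) case.
Match coefficients ⇒ f(k) = (k - 2)/2.
Certificate R = B(k−1)f/C = (k - 2)/(2*k**2 + 3*k - 4) gives s_k = 2**(k + 1)*(k - 2)*factorial(k + 2).
Δs = 2**(k + 1)*(2*k**2 + 3*k - 4)*factorial(k + 2), as required.
s_(n+1) = 2**(n + 2)*(n - 1)*factorial(n + 3) and s_(2) = 0, so S(n) = 2**(n + 2)*(n - 1)*factorial(n + 3).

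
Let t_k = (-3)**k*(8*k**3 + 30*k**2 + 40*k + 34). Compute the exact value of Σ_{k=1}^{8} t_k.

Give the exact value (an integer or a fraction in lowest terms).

Ratio r(k) = 3*(-4*k**3 - 27*k**2 - 62*k - 56)/(4*k**3 + 15*k**2 + 20*k + 17).
A = -3, B = 1, C = k**3 + 15*k**2/4 + 5*k + 17/4.
Set up (-3)·f(k+1) − (1)·f(k) − (k**3 + 15*k**2/4 + 5*k + 17/4) = 0.
deg f ≤ 3 (via 0,0,3).
A polynomial solution: f(k) = -(2*k**3 + 3*k**2 + k + 4)/8.
R(k) = B(k−1)·f(k)/C(k) = -(2*k**3 + 3*k**2 + k + 4)/(2*(4*k**3 + 15*k**2 + 20*k + 17)); s_k = R·t_k = (-3)**k*(-2*k**3 - 3*k**2 - k - 4).
Δs = (-3)**k*(8*k**3 + 30*k**2 + 40*k + 34), as required.
Sum = s_(9) − s_(1); s_(9) = 33736662, s_(1) = 30 ⇒ 33736632.

Σ = 33736632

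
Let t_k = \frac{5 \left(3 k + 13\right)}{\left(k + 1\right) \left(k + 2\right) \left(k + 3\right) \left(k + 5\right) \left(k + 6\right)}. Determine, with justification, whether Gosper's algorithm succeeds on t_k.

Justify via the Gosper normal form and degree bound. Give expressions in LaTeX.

The ratio is (k + 1)*(k + 5)*(3*k + 16)/((k + 4)*(k + 7)*(3*k + 13)).
A = k + 1, B = k + 7, C = k**2 + 25*k/3 + 52/3.
Need (k + 1)·f(k+1) − (k + 6)·f(k) = k**2 + 25*k/3 + 52/3.
d = 5 from the (1,1,2) case.
Solve for f: f(k) = k*(k + 3)*(k + 4)*(k**2 + 8*k + 17)/30 (degree 5 ≤ 5).
Certificate R = B(k−1)f/C = k*(k + 3)*(k + 6)*(k**2 + 8*k + 17)/(10*(3*k + 13)) gives s_k = k*(k**2 + 8*k + 17)/(2*(k**3 + 8*k**2 + 17*k + 10)).
Δs = 5*(3*k + 13)/(k**5 + 17*k**4 + 107*k**3 + 307*k**2 + 396*k + 180), as required.

Yes. s_k = \frac{k \left(k^{2} + 8 k + 17\right)}{2 \left(k^{3} + 8 k^{2} + 17 k + 10\right)}.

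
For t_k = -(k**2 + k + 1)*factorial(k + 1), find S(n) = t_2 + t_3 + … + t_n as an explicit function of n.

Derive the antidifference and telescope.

The ratio is (k + 2)*(k + (k + 1)**2 + 2)/(k**2 + k + 1).
Take A(k)=k + 2, B(k)=1, C(k)=k**2 + k + 1.
Solve (k + 2)·f(k+1) − (1)·f(k) = k**2 + k + 1.
From deg A=1, deg B=0, deg C=2: d=1.
Match coefficients ⇒ f(k) = k - 1.
Then R = B(k−1)f/C = (k - 1)/(k**2 + k + 1), so s_k = R(k)·t_k = -(k - 1)*factorial(k + 1).
Check: Δs_k = -(k**2 + k + 1)*factorial(k + 1). ✓
Evaluate: s_(n+1) = -n*factorial(n + 2); subtract s_(2) = -6 ⇒ S(n) = -n*factorial(n + 2) + 6.

S(n) = -n*factorial(n + 2) + 6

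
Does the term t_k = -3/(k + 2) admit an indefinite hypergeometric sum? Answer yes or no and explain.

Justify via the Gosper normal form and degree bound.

The ratio is (k + 2)/(k + 3).
Factor: A=k + 2; B=k + 3; C=1.
Solve (k + 2)·f(k+1) − (k + 2)·f(k) = 1.
Degrees (1,1,0) ⇒ d ≤ 0.
f = c0 ⇒ A·f(k+1) − B(k−1)·f(k) − C = -1. The system {-1 = 0} is inconsistent; no antidifference.

No — key equation has no polynomial f.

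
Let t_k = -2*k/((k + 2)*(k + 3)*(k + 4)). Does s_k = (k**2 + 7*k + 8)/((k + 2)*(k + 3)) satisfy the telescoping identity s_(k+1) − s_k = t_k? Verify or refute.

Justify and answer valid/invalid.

s_(k+1) = (7*k + (k + 1)**2 + 15)/((k + 3)*(k + 4))
s_(k+1) − s_k = -2*k/(k**3 + 9*k**2 + 26*k + 24)
(s_(k+1) − s_k) − t_k = 0

Valid — Δs_k = t_k.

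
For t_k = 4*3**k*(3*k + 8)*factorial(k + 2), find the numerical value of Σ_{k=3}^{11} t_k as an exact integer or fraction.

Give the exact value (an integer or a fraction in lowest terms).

Σ = 185320473014463840

Step 1: r(k) = 3*(k + 3)*(3*k + 11)/(3*k + 8).
Take A(k)=3*k + 9, B(k)=1, C(k)=k + 8/3.
Key eq: (3*k + 9)·f(k+1) = (1)·f(k) + (k + 8/3).
Degrees (1,0,1) ⇒ d ≤ 0.
Coefficient equations give f(k) = 1/3.
Get s_k = R·t_k = 4*3**k*factorial(k + 2) with R(k) = B(k−1)f(k)/C(k) = 1/(3*k + 8).
s_(k+1) − s_k = 4*3**k*(3*k + 8)*factorial(k + 2) = t_k.
Sum = s_(12) − s_(3); s_(12) = 185320473014476800, s_(3) = 12960 ⇒ 185320473014463840.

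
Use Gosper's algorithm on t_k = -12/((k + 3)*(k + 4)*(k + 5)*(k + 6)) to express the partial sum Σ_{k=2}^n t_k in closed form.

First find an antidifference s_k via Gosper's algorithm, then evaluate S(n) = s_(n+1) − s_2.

S(n) = 2*(-n**3 - 15*n**2 - 74*n + 90)/(105*(n**3 + 15*n**2 + 74*n + 120))

Step 1: r(k) = (k + 3)/(k + 7).
A = k + 3, B = k + 7, C = 1.
Set up (k + 3)·f(k+1) − (k + 6)·f(k) − (1) = 0.
deg f ≤ 3 (via 1,1,0).
Solve for f: f(k) = k*(k**2 + 12*k + 47)/180 (degree 3 ≤ 3).
So s_k = (B(k−1)f/C)·t_k = (k*(k + 6)*(k**2 + 12*k + 47)/180)·t_k = k*(-k**2 - 12*k - 47)/(15*(k + 3)*(k + 4)*(k + 5)).
Check: Δs_k = -12/(k**4 + 18*k**3 + 119*k**2 + 342*k + 360). ✓
Σ_(k=2)^n t_k = s_(n+1) − s_(2) = ((-n**3 - 15*n**2 - 74*n - 60)/(15*(n**3 + 15*n**2 + 74*n + 120))) − (-1/21), i.e. 2*(-n**3 - 15*n**2 - 74*n + 90)/(105*(n**3 + 15*n**2 + 74*n + 120)).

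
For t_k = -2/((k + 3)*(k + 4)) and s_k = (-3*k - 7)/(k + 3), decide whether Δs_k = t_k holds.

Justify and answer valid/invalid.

s_(k+1) = (-3*k - 10)/(k + 4)
s_(k+1) − s_k = -2/(k**2 + 7*k + 12)
(s_(k+1) − s_k) − t_k = 0

valid; difference matches t_k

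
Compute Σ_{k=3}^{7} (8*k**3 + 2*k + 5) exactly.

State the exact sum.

Σ = 6275

r(k) = (2*k + 8*(k + 1)**3 + 7)/(8*k**3 + 2*k + 5) after simplifying.
Factor: A=1; B=1; C=k**3 + k/4 + 5/8.
f must satisfy (1)·f(k+1) − (1)·f(k) = k**3 + k/4 + 5/8.
Bound: deg f ≤ 4.
Coefficient equations give f(k) = k*(2*k**3 - 4*k**2 + 3*k + 4)/8.
Then R = B(k−1)f/C = k*(2*k**3 - 4*k**2 + 3*k + 4)/(8*k**3 + 2*k + 5), so s_k = R(k)·t_k = k*(2*k**3 - 4*k**2 + 3*k + 4).
Δs = 8*k**3 + 2*k + 5, as required.
Sum = s_(8) − s_(3); s_(8) = 6368, s_(3) = 93 ⇒ 6275.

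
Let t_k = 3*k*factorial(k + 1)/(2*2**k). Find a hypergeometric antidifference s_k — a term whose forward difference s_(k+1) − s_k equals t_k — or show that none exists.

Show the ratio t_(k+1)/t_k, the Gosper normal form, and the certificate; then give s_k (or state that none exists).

s_k = 3*factorial(k + 1)/2**k

t_(k+1)/t_k = (k + 1)*(k + 2)/(2*k).
So A=k/2 + 1 and B=1, with C=k.
Need (k/2 + 1)·f(k+1) − (1)·f(k) = k.
From deg A=1, deg B=0, deg C=1: d=0.
A polynomial solution: f(k) = 2.
Then R = B(k−1)f/C = 2/k, so s_k = R(k)·t_k = 3*factorial(k + 1)/2**k.
Δs = 3*k*factorial(k + 1)/(2*2**k), as required.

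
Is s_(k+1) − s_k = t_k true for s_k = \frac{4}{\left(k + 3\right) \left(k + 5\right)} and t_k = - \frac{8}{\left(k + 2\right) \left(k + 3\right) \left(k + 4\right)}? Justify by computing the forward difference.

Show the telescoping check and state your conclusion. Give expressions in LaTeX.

s_(k+1) = 4/((k + 4)*(k + 6))
s_(k+1) − s_k = 4*(-2*k - 9)/(k**4 + 18*k**3 + 119*k**2 + 342*k + 360)
(s_(k+1) − s_k) − t_k = 12*(3*k + 14)/(k**5 + 20*k**4 + 155*k**3 + 580*k**2 + 1044*k + 720)

Invalid: residual \frac{12 \left(3 k + 14\right)}{k^{5} + 20 k^{4} + 155 k^{3} + 580 k^{2} + 1044 k + 720} ≠ 0.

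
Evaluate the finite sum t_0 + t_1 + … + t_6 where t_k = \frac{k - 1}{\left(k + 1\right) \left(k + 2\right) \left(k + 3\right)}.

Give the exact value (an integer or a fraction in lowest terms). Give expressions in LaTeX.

Σ = -7/72

Step 1: r(k) = k*(k + 1)/((k - 1)*(k + 4)).
Gosper form: A/B · C(k+1)/C(k) with A=k + 1, B=k + 4, C=k - 1.
Key eq: (k + 1)·f(k+1) = (k + 3)·f(k) + (k - 1).
Bound: deg f ≤ 2.
Solve for f: f(k) = -k (degree 1 ≤ 2).
Certificate R = B(k−1)f/C = -k*(k + 3)/(k - 1) gives s_k = -k/((k + 1)*(k + 2)).
s_(k+1) − s_k = (k - 1)/(k**3 + 6*k**2 + 11*k + 6) = t_k.
Σ_(k=0)^(6) t_k = s_(7) − s_(0) = -7/72 − (0) = -7/72.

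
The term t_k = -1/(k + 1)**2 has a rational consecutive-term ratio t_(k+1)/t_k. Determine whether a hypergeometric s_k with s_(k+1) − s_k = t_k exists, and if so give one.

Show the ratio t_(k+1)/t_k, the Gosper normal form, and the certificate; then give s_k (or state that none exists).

no hypergeometric antidifference exists

Compute t_(k+1)/t_k: get (k + 1)**2/(k + 2)**2.
A = k**2 + 2*k + 1, B = k**2 + 4*k + 4, C = 1.
Key eq: (k**2 + 2*k + 1)·f(k+1) = (k**2 + 2*k + 1)·f(k) + (1).
d = 0 from the (2,2,0) case.
Write f(k) = c0. Then LHS − RHS = -1, requiring -1 = 0: contradictory. No certificate.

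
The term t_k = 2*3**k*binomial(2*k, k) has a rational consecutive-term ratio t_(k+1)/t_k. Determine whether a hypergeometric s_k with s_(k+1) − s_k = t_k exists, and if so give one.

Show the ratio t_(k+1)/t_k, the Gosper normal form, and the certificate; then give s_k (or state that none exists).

t_(k+1)/t_k = 6*(2*k + 1)/(k + 1).
Take A(k)=12*k + 6, B(k)=k + 1, C(k)=1.
Need (12*k + 6)·f(k+1) − (k)·f(k) = 1.
From deg A=1, deg B=1, deg C=0: d=-1.
Negative degree bound (-1): no f exists, t_k not Gosper-summable.

no hypergeometric antidifference exists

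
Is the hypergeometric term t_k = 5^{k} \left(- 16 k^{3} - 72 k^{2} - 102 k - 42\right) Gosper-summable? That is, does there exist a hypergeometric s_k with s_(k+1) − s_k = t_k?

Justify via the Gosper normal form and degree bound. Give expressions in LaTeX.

Yes. s_k = 5^{k} \left(- 4 k^{3} - 3 k^{2} - 3 k + 2\right).

Step 1: r(k) = 5*(8*k**3 + 60*k**2 + 147*k + 116)/(8*k**3 + 36*k**2 + 51*k + 21).
A = 5, B = 1, C = k**3 + 9*k**2/2 + 51*k/8 + 21/8.
Key eq: (5)·f(k+1) = (1)·f(k) + (k**3 + 9*k**2/2 + 51*k/8 + 21/8).
d = 3 from the (0,0,3) case.
Solving with deg f ≤ 3: f(k) = (4*k**3 + 3*k**2 + 3*k - 2)/16.
So s_k = (B(k−1)f/C)·t_k = ((4*k**3 + 3*k**2 + 3*k - 2)/(2*(8*k**3 + 36*k**2 + 51*k + 21)))·t_k = 5**k*(-4*k**3 - 3*k**2 - 3*k + 2).
s_(k+1) − s_k = 5**k*(-16*k**3 - 72*k**2 - 102*k - 42) = t_k.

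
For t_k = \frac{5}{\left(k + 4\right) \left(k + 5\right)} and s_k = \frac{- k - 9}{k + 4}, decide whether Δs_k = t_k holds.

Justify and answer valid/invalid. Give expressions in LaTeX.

s_(k+1) = (-k - 10)/(k + 5)
s_(k+1) − s_k = 5/(k**2 + 9*k + 20)
(s_(k+1) − s_k) − t_k = 0

Valid: the claim telescopes to t_k.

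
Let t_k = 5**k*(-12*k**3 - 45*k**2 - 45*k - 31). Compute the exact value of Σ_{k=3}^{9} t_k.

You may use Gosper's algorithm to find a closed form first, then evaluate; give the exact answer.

Σ = -29335926875

Step 1: r(k) = 5*(12*k**3 + 81*k**2 + 171*k + 133)/(12*k**3 + 45*k**2 + 45*k + 31).
Take A(k)=5, B(k)=1, C(k)=k**3 + 15*k**2/4 + 15*k/4 + 31/12.
Set up (5)·f(k+1) − (1)·f(k) − (k**3 + 15*k**2/4 + 15*k/4 + 31/12) = 0.
deg f ≤ 3 (via 0,0,3).
Solving with deg f ≤ 3: f(k) = (3*k**3 + 4)/12.
Then R = B(k−1)f/C = (3*k**3 + 4)/(12*k**3 + 45*k**2 + 45*k + 31), so s_k = R(k)·t_k = 5**k*(-3*k**3 - 4).
Check: Δs_k = 5**k*(3*k**3 - 15*(k + 1)**3 - 16). ✓
Telescoping: Σ = s_(10) − s_(3) = -29335937500 − (-10625) = -29335926875.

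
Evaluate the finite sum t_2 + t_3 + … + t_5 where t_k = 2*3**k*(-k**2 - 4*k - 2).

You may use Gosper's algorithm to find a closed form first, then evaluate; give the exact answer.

t_(k+1)/t_k = 3*(k**2 + 6*k + 7)/(k**2 + 4*k + 2).
Gosper form: A/B · C(k+1)/C(k) with A=3, B=1, C=k**2 + 4*k + 2.
f must satisfy (3)·f(k+1) − (1)·f(k) = k**2 + 4*k + 2.
Bound: deg f ≤ 2.
Coefficient equations give f(k) = (k**2 + k - 1)/2.
R(k) = B(k−1)·f(k)/C(k) = (k**2 + k - 1)/(2*(k**2 + 4*k + 2)); s_k = R·t_k = 3**k*(-k**2 - k + 1).
Verify: 2*3**k*(-k**2 - 4*k - 2) matches t_k.
Telescoping: Σ = s_(6) − s_(2) = -29889 − (-45) = -29844.

Σ = -29844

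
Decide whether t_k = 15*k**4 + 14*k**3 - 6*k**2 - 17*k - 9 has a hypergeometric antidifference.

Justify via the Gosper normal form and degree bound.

Yes. s_k = k*(3*k**4 - 4*k**3 - 4*k**2 - 2*k - 2).

t_(k+1)/t_k = (15*k**4 + 74*k**3 + 126*k**2 + 73*k - 3)/(15*k**4 + 14*k**3 - 6*k**2 - 17*k - 9).
Gosper form: A/B · C(k+1)/C(k) with A=1, B=1, C=k**4 + 14*k**3/15 - 2*k**2/5 - 17*k/15 - 3/5.
f must satisfy (1)·f(k+1) − (1)·f(k) = k**4 + 14*k**3/15 - 2*k**2/5 - 17*k/15 - 3/5.
deg f ≤ 5 (via 0,0,4).
A polynomial solution: f(k) = k*(3*k**4 - 4*k**3 - 4*k**2 - 2*k - 2)/15.
So s_k = (B(k−1)f/C)·t_k = (k*(3*k**4 - 4*k**3 - 4*k**2 - 2*k - 2)/(15*k**4 + 14*k**3 - 6*k**2 - 17*k - 9))·t_k = k*(3*k**4 - 4*k**3 - 4*k**2 - 2*k - 2).
Verify: 15*k**4 + 14*k**3 - 6*k**2 - 17*k - 9 matches t_k.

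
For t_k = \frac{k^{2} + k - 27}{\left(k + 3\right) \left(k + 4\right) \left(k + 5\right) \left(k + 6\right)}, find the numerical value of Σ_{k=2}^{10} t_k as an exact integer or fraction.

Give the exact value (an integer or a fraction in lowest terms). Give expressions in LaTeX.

Ratio r(k) = (k + 3)*(k + (k + 1)**2 - 26)/((k + 7)*(k**2 + k - 27)).
Gosper form: A/B · C(k+1)/C(k) with A=k + 3, B=k + 7, C=k**2 + k - 27.
Solve (k + 3)·f(k+1) − (k + 6)·f(k) = k**2 + k - 27.
From deg A=1, deg B=1, deg C=2: d=3.
Solving with deg f ≤ 3: f(k) = -k*(k**2 + 27*k + 107)/15.
Certificate R = B(k−1)f/C = -k*(k + 6)*(k**2 + 27*k + 107)/(15*(k**2 + k - 27)) gives s_k = k*(-k**2 - 27*k - 107)/(15*(k + 3)*(k + 4)*(k + 5)).
Verify: (k**2 + k - 27)/(k**4 + 18*k**3 + 119*k**2 + 342*k + 360) matches t_k.
Telescoping: Σ = s_(11) − s_(2) = -11/96 − (-11/105) = -11/1120.

Σ = -11/1120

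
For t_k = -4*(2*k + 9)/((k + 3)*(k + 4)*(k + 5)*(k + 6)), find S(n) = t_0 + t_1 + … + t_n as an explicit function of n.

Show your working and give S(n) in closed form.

The ratio is (k + 3)*(2*k + 11)/((k + 7)*(2*k + 9)).
Gosper form: A/B · C(k+1)/C(k) with A=k + 3, B=k + 7, C=k + 9/2.
Set up (k + 3)·f(k+1) − (k + 6)·f(k) − (k + 9/2) = 0.
Degrees (1,1,1) ⇒ d ≤ 3.
Coefficient equations give f(k) = k*(k + 4)*(k + 8)/30.
Certificate R = B(k−1)f/C = k*(k + 4)*(k + 6)*(k + 8)/(15*(2*k + 9)) gives s_k = 4*k*(-k - 8)/(15*(k**2 + 8*k + 15)).
Check: Δs_k = 4*(-2*k - 9)/(k**4 + 18*k**3 + 119*k**2 + 342*k + 360). ✓
Evaluate: s_(n+1) = 4*(-n**2 - 10*n - 9)/(15*(n**2 + 10*n + 24)); subtract s_(0) = 0 ⇒ S(n) = 4*(-n**2 - 10*n - 9)/(15*(n**2 + 10*n + 24)).

S(n) = 4*(-n**2 - 10*n - 9)/(15*(n**2 + 10*n + 24))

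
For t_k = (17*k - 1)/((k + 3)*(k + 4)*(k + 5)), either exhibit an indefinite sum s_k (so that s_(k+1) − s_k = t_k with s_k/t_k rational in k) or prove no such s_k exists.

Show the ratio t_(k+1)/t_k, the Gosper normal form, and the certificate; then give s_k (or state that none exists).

s_k = k*(25*k - 29)/(12*(k + 3)*(k + 4))

Ratio r(k) = (k + 3)*(17*k + 16)/((k + 6)*(17*k - 1)).
A = k + 3, B = k + 6, C = k - 1/17.
Set up (k + 3)·f(k+1) − (k + 5)·f(k) − (k - 1/17) = 0.
d = 2 from the (1,1,1) case.
Solving with deg f ≤ 2: f(k) = k*(25*k - 29)/204.
So s_k = (B(k−1)f/C)·t_k = (k*(k + 5)*(25*k - 29)/(12*(17*k - 1)))·t_k = k*(25*k - 29)/(12*(k + 3)*(k + 4)).
Verify: (17*k - 1)/(k**3 + 12*k**2 + 47*k + 60) matches t_k.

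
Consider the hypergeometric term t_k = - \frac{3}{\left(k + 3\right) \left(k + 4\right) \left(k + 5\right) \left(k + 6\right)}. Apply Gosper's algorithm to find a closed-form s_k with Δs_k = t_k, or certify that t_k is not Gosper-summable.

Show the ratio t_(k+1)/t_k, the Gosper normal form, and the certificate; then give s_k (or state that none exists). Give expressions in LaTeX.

s_k = \frac{k \left(- k^{2} - 12 k - 47\right)}{60 \left(k + 3\right) \left(k + 4\right) \left(k + 5\right)}

Compute t_(k+1)/t_k: get (k + 3)/(k + 7).
Take A(k)=k + 3, B(k)=k + 7, C(k)=1.
Set up (k + 3)·f(k+1) − (k + 6)·f(k) − (1) = 0.
From deg A=1, deg B=1, deg C=0: d=3.
A polynomial solution: f(k) = k*(k**2 + 12*k + 47)/180.
Certificate R = B(k−1)f/C = k*(k + 6)*(k**2 + 12*k + 47)/180 gives s_k = k*(-k**2 - 12*k - 47)/(60*(k + 3)*(k + 4)*(k + 5)).
s_(k+1) − s_k = -3/(k**4 + 18*k**3 + 119*k**2 + 342*k + 360) = t_k.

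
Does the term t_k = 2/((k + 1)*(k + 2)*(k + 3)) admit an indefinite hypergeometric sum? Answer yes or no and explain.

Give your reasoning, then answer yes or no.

The ratio is (k + 1)/(k + 4).
Gosper form: A/B · C(k+1)/C(k) with A=k + 1, B=k + 4, C=1.
Need (k + 1)·f(k+1) − (k + 3)·f(k) = 1.
From deg A=1, deg B=1, deg C=0: d=2.
Coefficient equations give f(k) = k*(k + 3)/4.
Certificate R = B(k−1)f/C = k*(k + 3)**2/4 gives s_k = k*(k + 3)/(2*(k + 1)*(k + 2)).
Verify: 2/(k**3 + 6*k**2 + 11*k + 6) matches t_k.

Yes. s_k = k*(k + 3)/(2*(k + 1)*(k + 2)).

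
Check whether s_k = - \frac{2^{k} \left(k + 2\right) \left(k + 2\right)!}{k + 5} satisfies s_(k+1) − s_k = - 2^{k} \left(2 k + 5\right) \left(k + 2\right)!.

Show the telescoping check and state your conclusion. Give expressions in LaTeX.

Invalid: residual \frac{3 \cdot 2^{k} \left(2 k^{2} + 15 k + 24\right) \left(k + 2\right)!}{\left(k + 5\right) \left(k + 6\right)} ≠ 0.

s_(k+1) = -2**(k + 1)*(k + 3)*factorial(k + 3)/(k + 6)
s_(k+1) − s_k = -2**k*(2*k**3 + 21*k**2 + 70*k + 78)*factorial(k + 2)/((k + 5)*(k + 6))
(s_(k+1) − s_k) − t_k = 3*2**k*(2*k**2 + 15*k + 24)*factorial(k + 2)/((k + 5)*(k + 6))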